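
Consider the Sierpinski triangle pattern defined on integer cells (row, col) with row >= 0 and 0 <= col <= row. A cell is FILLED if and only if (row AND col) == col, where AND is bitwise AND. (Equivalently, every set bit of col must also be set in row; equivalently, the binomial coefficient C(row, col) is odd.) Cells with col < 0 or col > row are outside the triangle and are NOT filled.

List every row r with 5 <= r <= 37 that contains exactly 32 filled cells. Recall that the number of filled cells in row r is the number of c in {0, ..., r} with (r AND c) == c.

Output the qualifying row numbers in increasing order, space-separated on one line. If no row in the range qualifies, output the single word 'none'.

Answer: 31

Derivation:
Row r has 2^popcount(r) filled cells, so we need popcount(r) = log2(32) = 5.
Scan r = 5..37 and keep those with exactly 5 one-bits:
r=5=101 popcount=2 -> skip
r=6=110 popcount=2 -> skip
r=7=111 popcount=3 -> skip
r=8=1000 popcount=1 -> skip
r=9=1001 popcount=2 -> skip
r=10=1010 popcount=2 -> skip
r=11=1011 popcount=3 -> skip
r=12=1100 popcount=2 -> skip
r=13=1101 popcount=3 -> skip
r=14=1110 popcount=3 -> skip
r=15=1111 popcount=4 -> skip
r=16=10000 popcount=1 -> skip
r=17=10001 popcount=2 -> skip
r=18=10010 popcount=2 -> skip
r=19=10011 popcount=3 -> skip
r=20=10100 popcount=2 -> skip
r=21=10101 popcount=3 -> skip
r=22=10110 popcount=3 -> skip
r=23=10111 popcount=4 -> skip
r=24=11000 popcount=2 -> skip
r=25=11001 popcount=3 -> skip
r=26=11010 popcount=3 -> skip
r=27=11011 popcount=4 -> skip
r=28=11100 popcount=3 -> skip
r=29=11101 popcount=4 -> skip
r=30=11110 popcount=4 -> skip
r=31=11111 popcount=5 -> KEEP
r=32=100000 popcount=1 -> skip
r=33=100001 popcount=2 -> skip
r=34=100010 popcount=2 -> skip
r=35=100011 popcount=3 -> skip
r=36=100100 popcount=2 -> skip
r=37=100101 popcount=3 -> skip
Kept rows: 31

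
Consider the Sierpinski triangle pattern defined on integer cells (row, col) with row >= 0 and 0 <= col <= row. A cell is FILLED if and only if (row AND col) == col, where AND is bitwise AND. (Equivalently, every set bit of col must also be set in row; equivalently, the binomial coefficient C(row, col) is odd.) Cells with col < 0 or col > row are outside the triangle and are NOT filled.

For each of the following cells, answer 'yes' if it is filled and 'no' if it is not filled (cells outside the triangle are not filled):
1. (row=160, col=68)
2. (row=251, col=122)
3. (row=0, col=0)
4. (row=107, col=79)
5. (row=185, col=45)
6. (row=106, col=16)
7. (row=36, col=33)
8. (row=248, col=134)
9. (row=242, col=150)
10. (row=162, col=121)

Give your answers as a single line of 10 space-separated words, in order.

Answer: no yes yes no no no no no no no

Derivation:
(160,68): row=0b10100000, col=0b1000100, row AND col = 0b0 = 0; 0 != 68 -> empty
(251,122): row=0b11111011, col=0b1111010, row AND col = 0b1111010 = 122; 122 == 122 -> filled
(0,0): row=0b0, col=0b0, row AND col = 0b0 = 0; 0 == 0 -> filled
(107,79): row=0b1101011, col=0b1001111, row AND col = 0b1001011 = 75; 75 != 79 -> empty
(185,45): row=0b10111001, col=0b101101, row AND col = 0b101001 = 41; 41 != 45 -> empty
(106,16): row=0b1101010, col=0b10000, row AND col = 0b0 = 0; 0 != 16 -> empty
(36,33): row=0b100100, col=0b100001, row AND col = 0b100000 = 32; 32 != 33 -> empty
(248,134): row=0b11111000, col=0b10000110, row AND col = 0b10000000 = 128; 128 != 134 -> empty
(242,150): row=0b11110010, col=0b10010110, row AND col = 0b10010010 = 146; 146 != 150 -> empty
(162,121): row=0b10100010, col=0b1111001, row AND col = 0b100000 = 32; 32 != 121 -> empty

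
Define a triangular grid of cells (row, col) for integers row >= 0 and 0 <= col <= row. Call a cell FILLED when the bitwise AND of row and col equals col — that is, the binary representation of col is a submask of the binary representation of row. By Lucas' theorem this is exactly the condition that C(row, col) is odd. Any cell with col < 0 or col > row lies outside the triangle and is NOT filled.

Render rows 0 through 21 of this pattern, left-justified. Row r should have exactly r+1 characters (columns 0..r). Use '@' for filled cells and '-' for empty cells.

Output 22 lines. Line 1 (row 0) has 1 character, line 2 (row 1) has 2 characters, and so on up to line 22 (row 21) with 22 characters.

Answer: @
@@
@-@
@@@@
@---@
@@--@@
@-@-@-@
@@@@@@@@
@-------@
@@------@@
@-@-----@-@
@@@@----@@@@
@---@---@---@
@@--@@--@@--@@
@-@-@-@-@-@-@-@
@@@@@@@@@@@@@@@@
@---------------@
@@--------------@@
@-@-------------@-@
@@@@------------@@@@
@---@-----------@---@
@@--@@----------@@--@@

Derivation:
r0=0: @
r1=1: @@
r2=10: @-@
r3=11: @@@@
r4=100: @---@
r5=101: @@--@@
r6=110: @-@-@-@
r7=111: @@@@@@@@
r8=1000: @-------@
r9=1001: @@------@@
r10=1010: @-@-----@-@
r11=1011: @@@@----@@@@
r12=1100: @---@---@---@
r13=1101: @@--@@--@@--@@
r14=1110: @-@-@-@-@-@-@-@
r15=1111: @@@@@@@@@@@@@@@@
r16=10000: @---------------@
r17=10001: @@--------------@@
r18=10010: @-@-------------@-@
r19=10011: @@@@------------@@@@
r20=10100: @---@-----------@---@
r21=10101: @@--@@----------@@--@@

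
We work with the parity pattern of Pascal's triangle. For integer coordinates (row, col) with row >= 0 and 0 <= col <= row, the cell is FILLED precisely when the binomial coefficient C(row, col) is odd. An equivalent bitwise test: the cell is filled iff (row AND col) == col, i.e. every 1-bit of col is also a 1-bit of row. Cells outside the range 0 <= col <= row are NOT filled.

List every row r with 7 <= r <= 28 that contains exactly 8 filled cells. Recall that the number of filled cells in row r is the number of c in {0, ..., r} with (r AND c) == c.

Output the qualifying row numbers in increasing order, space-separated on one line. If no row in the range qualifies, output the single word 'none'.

Answer: 7 11 13 14 19 21 22 25 26 28

Derivation:
Row r has 2^popcount(r) filled cells, so we need popcount(r) = log2(8) = 3.
Scan r = 7..28 and keep those with exactly 3 one-bits:
r=7=111 popcount=3 -> KEEP
r=8=1000 popcount=1 -> skip
r=9=1001 popcount=2 -> skip
r=10=1010 popcount=2 -> skip
r=11=1011 popcount=3 -> KEEP
r=12=1100 popcount=2 -> skip
r=13=1101 popcount=3 -> KEEP
r=14=1110 popcount=3 -> KEEP
r=15=1111 popcount=4 -> skip
r=16=10000 popcount=1 -> skip
r=17=10001 popcount=2 -> skip
r=18=10010 popcount=2 -> skip
r=19=10011 popcount=3 -> KEEP
r=20=10100 popcount=2 -> skip
r=21=10101 popcount=3 -> KEEP
r=22=10110 popcount=3 -> KEEP
r=23=10111 popcount=4 -> skip
r=24=11000 popcount=2 -> skip
r=25=11001 popcount=3 -> KEEP
r=26=11010 popcount=3 -> KEEP
r=27=11011 popcount=4 -> skip
r=28=11100 popcount=3 -> KEEP
Kept rows: 7 11 13 14 19 21 22 25 26 28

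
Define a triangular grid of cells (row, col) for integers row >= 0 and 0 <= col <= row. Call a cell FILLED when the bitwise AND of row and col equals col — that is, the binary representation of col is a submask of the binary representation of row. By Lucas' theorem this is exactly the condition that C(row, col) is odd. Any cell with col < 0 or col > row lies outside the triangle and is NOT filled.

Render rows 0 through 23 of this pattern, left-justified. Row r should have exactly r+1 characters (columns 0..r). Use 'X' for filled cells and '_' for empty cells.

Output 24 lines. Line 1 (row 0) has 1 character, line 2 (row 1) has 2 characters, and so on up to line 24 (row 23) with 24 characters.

r0=0: X
r1=1: XX
r2=10: X_X
r3=11: XXXX
r4=100: X___X
r5=101: XX__XX
r6=110: X_X_X_X
r7=111: XXXXXXXX
r8=1000: X_______X
r9=1001: XX______XX
r10=1010: X_X_____X_X
r11=1011: XXXX____XXXX
r12=1100: X___X___X___X
r13=1101: XX__XX__XX__XX
r14=1110: X_X_X_X_X_X_X_X
r15=1111: XXXXXXXXXXXXXXXX
r16=10000: X_______________X
r17=10001: XX______________XX
r18=10010: X_X_____________X_X
r19=10011: XXXX____________XXXX
r20=10100: X___X___________X___X
r21=10101: XX__XX__________XX__XX
r22=10110: X_X_X_X_________X_X_X_X
r23=10111: XXXXXXXX________XXXXXXXX

Answer: X
XX
X_X
XXXX
X___X
XX__XX
X_X_X_X
XXXXXXXX
X_______X
XX______XX
X_X_____X_X
XXXX____XXXX
X___X___X___X
XX__XX__XX__XX
X_X_X_X_X_X_X_X
XXXXXXXXXXXXXXXX
X_______________X
XX______________XX
X_X_____________X_X
XXXX____________XXXX
X___X___________X___X
XX__XX__________XX__XX
X_X_X_X_________X_X_X_X
XXXXXXXX________XXXXXXXX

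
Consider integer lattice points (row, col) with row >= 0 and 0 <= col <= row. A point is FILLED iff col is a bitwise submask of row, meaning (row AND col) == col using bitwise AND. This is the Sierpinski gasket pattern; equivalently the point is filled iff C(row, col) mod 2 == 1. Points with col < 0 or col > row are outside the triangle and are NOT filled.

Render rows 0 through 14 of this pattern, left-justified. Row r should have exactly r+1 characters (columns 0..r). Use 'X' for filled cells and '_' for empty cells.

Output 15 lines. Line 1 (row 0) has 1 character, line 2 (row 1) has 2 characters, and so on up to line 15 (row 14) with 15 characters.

Answer: X
XX
X_X
XXXX
X___X
XX__XX
X_X_X_X
XXXXXXXX
X_______X
XX______XX
X_X_____X_X
XXXX____XXXX
X___X___X___X
XX__XX__XX__XX
X_X_X_X_X_X_X_X

Derivation:
r0=0: X
r1=1: XX
r2=10: X_X
r3=11: XXXX
r4=100: X___X
r5=101: XX__XX
r6=110: X_X_X_X
r7=111: XXXXXXXX
r8=1000: X_______X
r9=1001: XX______XX
r10=1010: X_X_____X_X
r11=1011: XXXX____XXXX
r12=1100: X___X___X___X
r13=1101: XX__XX__XX__XX
r14=1110: X_X_X_X_X_X_X_X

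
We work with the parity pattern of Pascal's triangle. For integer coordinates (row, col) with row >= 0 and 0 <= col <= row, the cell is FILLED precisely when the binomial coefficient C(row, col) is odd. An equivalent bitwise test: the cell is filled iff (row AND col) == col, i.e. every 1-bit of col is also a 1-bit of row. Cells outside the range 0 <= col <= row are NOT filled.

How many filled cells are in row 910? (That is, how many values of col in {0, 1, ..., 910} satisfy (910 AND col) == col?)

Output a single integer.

910 in binary = 1110001110
popcount(910) = number of 1-bits in 1110001110 = 6
A col c satisfies (910 AND c) == c iff every set bit of c is also set in 910; each of the 6 set bits of 910 can independently be on or off in c.
count = 2^6 = 64

Answer: 64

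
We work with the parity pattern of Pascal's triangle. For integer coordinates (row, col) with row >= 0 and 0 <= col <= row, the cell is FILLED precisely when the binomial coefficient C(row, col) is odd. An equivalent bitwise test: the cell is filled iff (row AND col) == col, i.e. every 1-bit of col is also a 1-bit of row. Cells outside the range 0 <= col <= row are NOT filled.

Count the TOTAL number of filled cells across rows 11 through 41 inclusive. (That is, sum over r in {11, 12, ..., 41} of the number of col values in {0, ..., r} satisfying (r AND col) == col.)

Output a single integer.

r11=1011 pc3: +8 =8
r12=1100 pc2: +4 =12
r13=1101 pc3: +8 =20
r14=1110 pc3: +8 =28
r15=1111 pc4: +16 =44
r16=10000 pc1: +2 =46
r17=10001 pc2: +4 =50
r18=10010 pc2: +4 =54
r19=10011 pc3: +8 =62
r20=10100 pc2: +4 =66
r21=10101 pc3: +8 =74
r22=10110 pc3: +8 =82
r23=10111 pc4: +16 =98
r24=11000 pc2: +4 =102
r25=11001 pc3: +8 =110
r26=11010 pc3: +8 =118
r27=11011 pc4: +16 =134
r28=11100 pc3: +8 =142
r29=11101 pc4: +16 =158
r30=11110 pc4: +16 =174
r31=11111 pc5: +32 =206
r32=100000 pc1: +2 =208
r33=100001 pc2: +4 =212
r34=100010 pc2: +4 =216
r35=100011 pc3: +8 =224
r36=100100 pc2: +4 =228
r37=100101 pc3: +8 =236
r38=100110 pc3: +8 =244
r39=100111 pc4: +16 =260
r40=101000 pc2: +4 =264
r41=101001 pc3: +8 =272

Answer: 272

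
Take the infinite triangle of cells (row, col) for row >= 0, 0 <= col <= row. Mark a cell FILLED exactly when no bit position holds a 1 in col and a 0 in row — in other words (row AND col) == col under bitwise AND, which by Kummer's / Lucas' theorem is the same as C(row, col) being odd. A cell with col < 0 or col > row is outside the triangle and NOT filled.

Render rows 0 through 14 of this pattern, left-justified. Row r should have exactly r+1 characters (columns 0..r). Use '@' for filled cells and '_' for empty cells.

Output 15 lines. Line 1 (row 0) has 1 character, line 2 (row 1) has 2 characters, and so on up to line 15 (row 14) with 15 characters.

r0=0: @
r1=1: @@
r2=10: @_@
r3=11: @@@@
r4=100: @___@
r5=101: @@__@@
r6=110: @_@_@_@
r7=111: @@@@@@@@
r8=1000: @_______@
r9=1001: @@______@@
r10=1010: @_@_____@_@
r11=1011: @@@@____@@@@
r12=1100: @___@___@___@
r13=1101: @@__@@__@@__@@
r14=1110: @_@_@_@_@_@_@_@

Answer: @
@@
@_@
@@@@
@___@
@@__@@
@_@_@_@
@@@@@@@@
@_______@
@@______@@
@_@_____@_@
@@@@____@@@@
@___@___@___@
@@__@@__@@__@@
@_@_@_@_@_@_@_@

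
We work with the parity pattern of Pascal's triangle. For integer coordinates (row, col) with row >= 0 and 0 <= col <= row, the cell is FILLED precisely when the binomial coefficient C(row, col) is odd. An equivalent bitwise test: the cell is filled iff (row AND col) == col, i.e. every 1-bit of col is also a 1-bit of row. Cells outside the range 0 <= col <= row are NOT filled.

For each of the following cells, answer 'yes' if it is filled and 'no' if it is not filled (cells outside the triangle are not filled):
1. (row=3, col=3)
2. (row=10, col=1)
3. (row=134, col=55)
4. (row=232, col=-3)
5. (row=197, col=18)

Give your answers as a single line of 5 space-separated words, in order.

(3,3): row=0b11, col=0b11, row AND col = 0b11 = 3; 3 == 3 -> filled
(10,1): row=0b1010, col=0b1, row AND col = 0b0 = 0; 0 != 1 -> empty
(134,55): row=0b10000110, col=0b110111, row AND col = 0b110 = 6; 6 != 55 -> empty
(232,-3): col outside [0, 232] -> not filled
(197,18): row=0b11000101, col=0b10010, row AND col = 0b0 = 0; 0 != 18 -> empty

Answer: yes no no no no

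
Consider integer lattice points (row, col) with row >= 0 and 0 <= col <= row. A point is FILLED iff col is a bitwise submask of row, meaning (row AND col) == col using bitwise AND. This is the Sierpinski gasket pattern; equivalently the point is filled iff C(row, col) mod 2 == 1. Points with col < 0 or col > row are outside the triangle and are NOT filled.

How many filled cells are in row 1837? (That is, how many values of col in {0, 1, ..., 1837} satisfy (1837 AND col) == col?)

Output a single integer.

Answer: 128

Derivation:
1837 in binary = 11100101101
popcount(1837) = number of 1-bits in 11100101101 = 7
A col c satisfies (1837 AND c) == c iff every set bit of c is also set in 1837; each of the 7 set bits of 1837 can independently be on or off in c.
count = 2^7 = 128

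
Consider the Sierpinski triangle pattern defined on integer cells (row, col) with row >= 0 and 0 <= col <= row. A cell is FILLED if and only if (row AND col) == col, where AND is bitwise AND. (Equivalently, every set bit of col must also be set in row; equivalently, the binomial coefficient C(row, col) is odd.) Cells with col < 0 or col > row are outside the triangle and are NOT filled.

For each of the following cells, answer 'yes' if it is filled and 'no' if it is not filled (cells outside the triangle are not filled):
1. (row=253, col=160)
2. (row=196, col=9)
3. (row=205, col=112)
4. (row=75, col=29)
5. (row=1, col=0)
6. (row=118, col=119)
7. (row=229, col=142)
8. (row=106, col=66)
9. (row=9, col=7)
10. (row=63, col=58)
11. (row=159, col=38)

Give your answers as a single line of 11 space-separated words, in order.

(253,160): row=0b11111101, col=0b10100000, row AND col = 0b10100000 = 160; 160 == 160 -> filled
(196,9): row=0b11000100, col=0b1001, row AND col = 0b0 = 0; 0 != 9 -> empty
(205,112): row=0b11001101, col=0b1110000, row AND col = 0b1000000 = 64; 64 != 112 -> empty
(75,29): row=0b1001011, col=0b11101, row AND col = 0b1001 = 9; 9 != 29 -> empty
(1,0): row=0b1, col=0b0, row AND col = 0b0 = 0; 0 == 0 -> filled
(118,119): col outside [0, 118] -> not filled
(229,142): row=0b11100101, col=0b10001110, row AND col = 0b10000100 = 132; 132 != 142 -> empty
(106,66): row=0b1101010, col=0b1000010, row AND col = 0b1000010 = 66; 66 == 66 -> filled
(9,7): row=0b1001, col=0b111, row AND col = 0b1 = 1; 1 != 7 -> empty
(63,58): row=0b111111, col=0b111010, row AND col = 0b111010 = 58; 58 == 58 -> filled
(159,38): row=0b10011111, col=0b100110, row AND col = 0b110 = 6; 6 != 38 -> empty

Answer: yes no no no yes no no yes no yes no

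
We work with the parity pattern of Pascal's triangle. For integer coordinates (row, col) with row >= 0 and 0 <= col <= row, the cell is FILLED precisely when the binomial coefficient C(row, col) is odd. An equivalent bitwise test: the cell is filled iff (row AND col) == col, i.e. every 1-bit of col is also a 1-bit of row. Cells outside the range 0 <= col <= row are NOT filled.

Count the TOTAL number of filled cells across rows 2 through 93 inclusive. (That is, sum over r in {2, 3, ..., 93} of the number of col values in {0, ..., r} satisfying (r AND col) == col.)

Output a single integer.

Answer: 1116

Derivation:
r2=10 pc1: +2 =2
r3=11 pc2: +4 =6
r4=100 pc1: +2 =8
r5=101 pc2: +4 =12
r6=110 pc2: +4 =16
r7=111 pc3: +8 =24
r8=1000 pc1: +2 =26
r9=1001 pc2: +4 =30
r10=1010 pc2: +4 =34
r11=1011 pc3: +8 =42
r12=1100 pc2: +4 =46
r13=1101 pc3: +8 =54
r14=1110 pc3: +8 =62
r15=1111 pc4: +16 =78
r16=10000 pc1: +2 =80
r17=10001 pc2: +4 =84
r18=10010 pc2: +4 =88
r19=10011 pc3: +8 =96
r20=10100 pc2: +4 =100
r21=10101 pc3: +8 =108
r22=10110 pc3: +8 =116
r23=10111 pc4: +16 =132
r24=11000 pc2: +4 =136
r25=11001 pc3: +8 =144
r26=11010 pc3: +8 =152
r27=11011 pc4: +16 =168
r28=11100 pc3: +8 =176
r29=11101 pc4: +16 =192
r30=11110 pc4: +16 =208
r31=11111 pc5: +32 =240
r32=100000 pc1: +2 =242
r33=100001 pc2: +4 =246
r34=100010 pc2: +4 =250
r35=100011 pc3: +8 =258
r36=100100 pc2: +4 =262
r37=100101 pc3: +8 =270
r38=100110 pc3: +8 =278
r39=100111 pc4: +16 =294
r40=101000 pc2: +4 =298
r41=101001 pc3: +8 =306
r42=101010 pc3: +8 =314
r43=101011 pc4: +16 =330
r44=101100 pc3: +8 =338
r45=101101 pc4: +16 =354
r46=101110 pc4: +16 =370
r47=101111 pc5: +32 =402
r48=110000 pc2: +4 =406
r49=110001 pc3: +8 =414
r50=110010 pc3: +8 =422
r51=110011 pc4: +16 =438
r52=110100 pc3: +8 =446
r53=110101 pc4: +16 =462
r54=110110 pc4: +16 =478
r55=110111 pc5: +32 =510
r56=111000 pc3: +8 =518
r57=111001 pc4: +16 =534
r58=111010 pc4: +16 =550
r59=111011 pc5: +32 =582
r60=111100 pc4: +16 =598
r61=111101 pc5: +32 =630
r62=111110 pc5: +32 =662
r63=111111 pc6: +64 =726
r64=1000000 pc1: +2 =728
r65=1000001 pc2: +4 =732
r66=1000010 pc2: +4 =736
r67=1000011 pc3: +8 =744
r68=1000100 pc2: +4 =748
r69=1000101 pc3: +8 =756
r70=1000110 pc3: +8 =764
r71=1000111 pc4: +16 =780
r72=1001000 pc2: +4 =784
r73=1001001 pc3: +8 =792
r74=1001010 pc3: +8 =800
r75=1001011 pc4: +16 =816
r76=1001100 pc3: +8 =824
r77=1001101 pc4: +16 =840
r78=1001110 pc4: +16 =856
r79=1001111 pc5: +32 =888
r80=1010000 pc2: +4 =892
r81=1010001 pc3: +8 =900
r82=1010010 pc3: +8 =908
r83=1010011 pc4: +16 =924
r84=1010100 pc3: +8 =932
r85=1010101 pc4: +16 =948
r86=1010110 pc4: +16 =964
r87=1010111 pc5: +32 =996
r88=1011000 pc3: +8 =1004
r89=1011001 pc4: +16 =1020
r90=1011010 pc4: +16 =1036
r91=1011011 pc5: +32 =1068
r92=1011100 pc4: +16 =1084
r93=1011101 pc5: +32 =1116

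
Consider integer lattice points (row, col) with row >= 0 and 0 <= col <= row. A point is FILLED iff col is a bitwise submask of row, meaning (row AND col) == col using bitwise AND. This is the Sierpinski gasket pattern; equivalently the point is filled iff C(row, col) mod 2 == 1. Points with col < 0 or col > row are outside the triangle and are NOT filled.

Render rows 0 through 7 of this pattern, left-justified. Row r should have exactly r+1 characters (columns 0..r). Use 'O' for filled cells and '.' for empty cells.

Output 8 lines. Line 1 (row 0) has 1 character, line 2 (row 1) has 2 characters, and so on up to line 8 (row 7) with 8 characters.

r0=0: O
r1=1: OO
r2=10: O.O
r3=11: OOOO
r4=100: O...O
r5=101: OO..OO
r6=110: O.O.O.O
r7=111: OOOOOOOO

Answer: O
OO
O.O
OOOO
O...O
OO..OO
O.O.O.O
OOOOOOOO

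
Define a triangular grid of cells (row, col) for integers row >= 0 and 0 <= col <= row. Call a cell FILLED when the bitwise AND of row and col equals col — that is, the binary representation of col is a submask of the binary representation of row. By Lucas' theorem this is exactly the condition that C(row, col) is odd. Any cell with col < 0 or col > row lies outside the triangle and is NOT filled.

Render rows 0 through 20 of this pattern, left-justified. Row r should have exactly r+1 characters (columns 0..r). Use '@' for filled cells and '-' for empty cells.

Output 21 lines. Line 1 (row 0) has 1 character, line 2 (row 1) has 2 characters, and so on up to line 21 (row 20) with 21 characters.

r0=0: @
r1=1: @@
r2=10: @-@
r3=11: @@@@
r4=100: @---@
r5=101: @@--@@
r6=110: @-@-@-@
r7=111: @@@@@@@@
r8=1000: @-------@
r9=1001: @@------@@
r10=1010: @-@-----@-@
r11=1011: @@@@----@@@@
r12=1100: @---@---@---@
r13=1101: @@--@@--@@--@@
r14=1110: @-@-@-@-@-@-@-@
r15=1111: @@@@@@@@@@@@@@@@
r16=10000: @---------------@
r17=10001: @@--------------@@
r18=10010: @-@-------------@-@
r19=10011: @@@@------------@@@@
r20=10100: @---@-----------@---@

Answer: @
@@
@-@
@@@@
@---@
@@--@@
@-@-@-@
@@@@@@@@
@-------@
@@------@@
@-@-----@-@
@@@@----@@@@
@---@---@---@
@@--@@--@@--@@
@-@-@-@-@-@-@-@
@@@@@@@@@@@@@@@@
@---------------@
@@--------------@@
@-@-------------@-@
@@@@------------@@@@
@---@-----------@---@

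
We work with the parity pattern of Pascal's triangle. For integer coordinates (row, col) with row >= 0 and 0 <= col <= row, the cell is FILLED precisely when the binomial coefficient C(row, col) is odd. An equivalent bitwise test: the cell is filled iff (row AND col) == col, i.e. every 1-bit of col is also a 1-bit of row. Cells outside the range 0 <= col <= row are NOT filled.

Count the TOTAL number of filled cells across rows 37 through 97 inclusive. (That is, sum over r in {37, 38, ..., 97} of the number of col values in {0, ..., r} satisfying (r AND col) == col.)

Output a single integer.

Answer: 962

Derivation:
r37=100101 pc3: +8 =8
r38=100110 pc3: +8 =16
r39=100111 pc4: +16 =32
r40=101000 pc2: +4 =36
r41=101001 pc3: +8 =44
r42=101010 pc3: +8 =52
r43=101011 pc4: +16 =68
r44=101100 pc3: +8 =76
r45=101101 pc4: +16 =92
r46=101110 pc4: +16 =108
r47=101111 pc5: +32 =140
r48=110000 pc2: +4 =144
r49=110001 pc3: +8 =152
r50=110010 pc3: +8 =160
r51=110011 pc4: +16 =176
r52=110100 pc3: +8 =184
r53=110101 pc4: +16 =200
r54=110110 pc4: +16 =216
r55=110111 pc5: +32 =248
r56=111000 pc3: +8 =256
r57=111001 pc4: +16 =272
r58=111010 pc4: +16 =288
r59=111011 pc5: +32 =320
r60=111100 pc4: +16 =336
r61=111101 pc5: +32 =368
r62=111110 pc5: +32 =400
r63=111111 pc6: +64 =464
r64=1000000 pc1: +2 =466
r65=1000001 pc2: +4 =470
r66=1000010 pc2: +4 =474
r67=1000011 pc3: +8 =482
r68=1000100 pc2: +4 =486
r69=1000101 pc3: +8 =494
r70=1000110 pc3: +8 =502
r71=1000111 pc4: +16 =518
r72=1001000 pc2: +4 =522
r73=1001001 pc3: +8 =530
r74=1001010 pc3: +8 =538
r75=1001011 pc4: +16 =554
r76=1001100 pc3: +8 =562
r77=1001101 pc4: +16 =578
r78=1001110 pc4: +16 =594
r79=1001111 pc5: +32 =626
r80=1010000 pc2: +4 =630
r81=1010001 pc3: +8 =638
r82=1010010 pc3: +8 =646
r83=1010011 pc4: +16 =662
r84=1010100 pc3: +8 =670
r85=1010101 pc4: +16 =686
r86=1010110 pc4: +16 =702
r87=1010111 pc5: +32 =734
r88=1011000 pc3: +8 =742
r89=1011001 pc4: +16 =758
r90=1011010 pc4: +16 =774
r91=1011011 pc5: +32 =806
r92=1011100 pc4: +16 =822
r93=1011101 pc5: +32 =854
r94=1011110 pc5: +32 =886
r95=1011111 pc6: +64 =950
r96=1100000 pc2: +4 =954
r97=1100001 pc3: +8 =962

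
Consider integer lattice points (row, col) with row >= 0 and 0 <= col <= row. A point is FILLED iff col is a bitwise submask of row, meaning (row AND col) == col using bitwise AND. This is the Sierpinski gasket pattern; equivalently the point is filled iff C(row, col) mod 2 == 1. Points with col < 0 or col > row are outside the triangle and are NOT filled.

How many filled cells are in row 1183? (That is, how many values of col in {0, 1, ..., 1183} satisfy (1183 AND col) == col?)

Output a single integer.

1183 in binary = 10010011111
popcount(1183) = number of 1-bits in 10010011111 = 7
A col c satisfies (1183 AND c) == c iff every set bit of c is also set in 1183; each of the 7 set bits of 1183 can independently be on or off in c.
count = 2^7 = 128

Answer: 128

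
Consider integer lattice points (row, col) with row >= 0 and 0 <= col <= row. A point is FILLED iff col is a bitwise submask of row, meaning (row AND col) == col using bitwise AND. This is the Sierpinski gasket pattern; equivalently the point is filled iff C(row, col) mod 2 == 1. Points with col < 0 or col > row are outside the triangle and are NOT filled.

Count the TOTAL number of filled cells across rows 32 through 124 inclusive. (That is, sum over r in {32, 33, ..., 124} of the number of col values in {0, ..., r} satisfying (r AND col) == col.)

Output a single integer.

r32=100000 pc1: +2 =2
r33=100001 pc2: +4 =6
r34=100010 pc2: +4 =10
r35=100011 pc3: +8 =18
r36=100100 pc2: +4 =22
r37=100101 pc3: +8 =30
r38=100110 pc3: +8 =38
r39=100111 pc4: +16 =54
r40=101000 pc2: +4 =58
r41=101001 pc3: +8 =66
r42=101010 pc3: +8 =74
r43=101011 pc4: +16 =90
r44=101100 pc3: +8 =98
r45=101101 pc4: +16 =114
r46=101110 pc4: +16 =130
r47=101111 pc5: +32 =162
r48=110000 pc2: +4 =166
r49=110001 pc3: +8 =174
r50=110010 pc3: +8 =182
r51=110011 pc4: +16 =198
r52=110100 pc3: +8 =206
r53=110101 pc4: +16 =222
r54=110110 pc4: +16 =238
r55=110111 pc5: +32 =270
r56=111000 pc3: +8 =278
r57=111001 pc4: +16 =294
r58=111010 pc4: +16 =310
r59=111011 pc5: +32 =342
r60=111100 pc4: +16 =358
r61=111101 pc5: +32 =390
r62=111110 pc5: +32 =422
r63=111111 pc6: +64 =486
r64=1000000 pc1: +2 =488
r65=1000001 pc2: +4 =492
r66=1000010 pc2: +4 =496
r67=1000011 pc3: +8 =504
r68=1000100 pc2: +4 =508
r69=1000101 pc3: +8 =516
r70=1000110 pc3: +8 =524
r71=1000111 pc4: +16 =540
r72=1001000 pc2: +4 =544
r73=1001001 pc3: +8 =552
r74=1001010 pc3: +8 =560
r75=1001011 pc4: +16 =576
r76=1001100 pc3: +8 =584
r77=1001101 pc4: +16 =600
r78=1001110 pc4: +16 =616
r79=1001111 pc5: +32 =648
r80=1010000 pc2: +4 =652
r81=1010001 pc3: +8 =660
r82=1010010 pc3: +8 =668
r83=1010011 pc4: +16 =684
r84=1010100 pc3: +8 =692
r85=1010101 pc4: +16 =708
r86=1010110 pc4: +16 =724
r87=1010111 pc5: +32 =756
r88=1011000 pc3: +8 =764
r89=1011001 pc4: +16 =780
r90=1011010 pc4: +16 =796
r91=1011011 pc5: +32 =828
r92=1011100 pc4: +16 =844
r93=1011101 pc5: +32 =876
r94=1011110 pc5: +32 =908
r95=1011111 pc6: +64 =972
r96=1100000 pc2: +4 =976
r97=1100001 pc3: +8 =984
r98=1100010 pc3: +8 =992
r99=1100011 pc4: +16 =1008
r100=1100100 pc3: +8 =1016
r101=1100101 pc4: +16 =1032
r102=1100110 pc4: +16 =1048
r103=1100111 pc5: +32 =1080
r104=1101000 pc3: +8 =1088
r105=1101001 pc4: +16 =1104
r106=1101010 pc4: +16 =1120
r107=1101011 pc5: +32 =1152
r108=1101100 pc4: +16 =1168
r109=1101101 pc5: +32 =1200
r110=1101110 pc5: +32 =1232
r111=1101111 pc6: +64 =1296
r112=1110000 pc3: +8 =1304
r113=1110001 pc4: +16 =1320
r114=1110010 pc4: +16 =1336
r115=1110011 pc5: +32 =1368
r116=1110100 pc4: +16 =1384
r117=1110101 pc5: +32 =1416
r118=1110110 pc5: +32 =1448
r119=1110111 pc6: +64 =1512
r120=1111000 pc4: +16 =1528
r121=1111001 pc5: +32 =1560
r122=1111010 pc5: +32 =1592
r123=1111011 pc6: +64 =1656
r124=1111100 pc5: +32 =1688

Answer: 1688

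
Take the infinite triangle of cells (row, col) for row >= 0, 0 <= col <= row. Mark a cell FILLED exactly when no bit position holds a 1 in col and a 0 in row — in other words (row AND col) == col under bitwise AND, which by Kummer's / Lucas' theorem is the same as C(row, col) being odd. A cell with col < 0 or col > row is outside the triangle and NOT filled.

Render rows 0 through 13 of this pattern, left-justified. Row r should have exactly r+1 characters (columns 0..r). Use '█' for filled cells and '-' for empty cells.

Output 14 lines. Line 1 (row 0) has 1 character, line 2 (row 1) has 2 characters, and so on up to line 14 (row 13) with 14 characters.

r0=0: █
r1=1: ██
r2=10: █-█
r3=11: ████
r4=100: █---█
r5=101: ██--██
r6=110: █-█-█-█
r7=111: ████████
r8=1000: █-------█
r9=1001: ██------██
r10=1010: █-█-----█-█
r11=1011: ████----████
r12=1100: █---█---█---█
r13=1101: ██--██--██--██

Answer: █
██
█-█
████
█---█
██--██
█-█-█-█
████████
█-------█
██------██
█-█-----█-█
████----████
█---█---█---█
██--██--██--██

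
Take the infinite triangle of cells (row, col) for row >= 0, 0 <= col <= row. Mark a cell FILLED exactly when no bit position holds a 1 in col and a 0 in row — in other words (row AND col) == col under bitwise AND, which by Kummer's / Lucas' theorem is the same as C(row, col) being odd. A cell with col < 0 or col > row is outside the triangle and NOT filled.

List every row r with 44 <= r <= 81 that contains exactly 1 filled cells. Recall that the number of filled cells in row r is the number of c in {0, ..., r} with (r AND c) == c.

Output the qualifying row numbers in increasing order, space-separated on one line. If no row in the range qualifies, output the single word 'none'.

Row r has 2^popcount(r) filled cells, so we need popcount(r) = log2(1) = 0.
Scan r = 44..81 and keep those with exactly 0 one-bits:
r=44=101100 popcount=3 -> skip
r=45=101101 popcount=4 -> skip
r=46=101110 popcount=4 -> skip
r=47=101111 popcount=5 -> skip
r=48=110000 popcount=2 -> skip
r=49=110001 popcount=3 -> skip
r=50=110010 popcount=3 -> skip
r=51=110011 popcount=4 -> skip
r=52=110100 popcount=3 -> skip
r=53=110101 popcount=4 -> skip
r=54=110110 popcount=4 -> skip
r=55=110111 popcount=5 -> skip
r=56=111000 popcount=3 -> skip
r=57=111001 popcount=4 -> skip
r=58=111010 popcount=4 -> skip
r=59=111011 popcount=5 -> skip
r=60=111100 popcount=4 -> skip
r=61=111101 popcount=5 -> skip
r=62=111110 popcount=5 -> skip
r=63=111111 popcount=6 -> skip
r=64=1000000 popcount=1 -> skip
r=65=1000001 popcount=2 -> skip
r=66=1000010 popcount=2 -> skip
r=67=1000011 popcount=3 -> skip
r=68=1000100 popcount=2 -> skip
r=69=1000101 popcount=3 -> skip
r=70=1000110 popcount=3 -> skip
r=71=1000111 popcount=4 -> skip
r=72=1001000 popcount=2 -> skip
r=73=1001001 popcount=3 -> skip
r=74=1001010 popcount=3 -> skip
r=75=1001011 popcount=4 -> skip
r=76=1001100 popcount=3 -> skip
r=77=1001101 popcount=4 -> skip
r=78=1001110 popcount=4 -> skip
r=79=1001111 popcount=5 -> skip
r=80=1010000 popcount=2 -> skip
r=81=1010001 popcount=3 -> skip
Kept rows: none

Answer: none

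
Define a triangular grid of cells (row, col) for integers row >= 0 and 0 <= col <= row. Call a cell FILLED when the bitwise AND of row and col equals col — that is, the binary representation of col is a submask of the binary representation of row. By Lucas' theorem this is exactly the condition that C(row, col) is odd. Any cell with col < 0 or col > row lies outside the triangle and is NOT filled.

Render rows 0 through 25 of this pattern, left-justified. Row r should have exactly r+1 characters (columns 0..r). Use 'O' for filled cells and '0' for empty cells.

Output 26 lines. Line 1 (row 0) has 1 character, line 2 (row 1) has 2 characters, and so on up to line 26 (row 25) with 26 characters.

Answer: O
OO
O0O
OOOO
O000O
OO00OO
O0O0O0O
OOOOOOOO
O0000000O
OO000000OO
O0O00000O0O
OOOO0000OOOO
O000O000O000O
OO00OO00OO00OO
O0O0O0O0O0O0O0O
OOOOOOOOOOOOOOOO
O000000000000000O
OO00000000000000OO
O0O0000000000000O0O
OOOO000000000000OOOO
O000O00000000000O000O
OO00OO0000000000OO00OO
O0O0O0O000000000O0O0O0O
OOOOOOOO00000000OOOOOOOO
O0000000O0000000O0000000O
OO000000OO000000OO000000OO

Derivation:
r0=0: O
r1=1: OO
r2=10: O0O
r3=11: OOOO
r4=100: O000O
r5=101: OO00OO
r6=110: O0O0O0O
r7=111: OOOOOOOO
r8=1000: O0000000O
r9=1001: OO000000OO
r10=1010: O0O00000O0O
r11=1011: OOOO0000OOOO
r12=1100: O000O000O000O
r13=1101: OO00OO00OO00OO
r14=1110: O0O0O0O0O0O0O0O
r15=1111: OOOOOOOOOOOOOOOO
r16=10000: O000000000000000O
r17=10001: OO00000000000000OO
r18=10010: O0O0000000000000O0O
r19=10011: OOOO000000000000OOOO
r20=10100: O000O00000000000O000O
r21=10101: OO00OO0000000000OO00OO
r22=10110: O0O0O0O000000000O0O0O0O
r23=10111: OOOOOOOO00000000OOOOOOOO
r24=11000: O0000000O0000000O0000000O
r25=11001: OO000000OO000000OO000000OO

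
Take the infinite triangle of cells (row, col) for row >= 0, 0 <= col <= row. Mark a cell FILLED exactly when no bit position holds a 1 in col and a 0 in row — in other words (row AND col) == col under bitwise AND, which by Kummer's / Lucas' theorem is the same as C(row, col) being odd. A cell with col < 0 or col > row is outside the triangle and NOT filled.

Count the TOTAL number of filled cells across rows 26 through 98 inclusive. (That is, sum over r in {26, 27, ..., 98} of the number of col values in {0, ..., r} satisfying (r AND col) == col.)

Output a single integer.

Answer: 1088

Derivation:
r26=11010 pc3: +8 =8
r27=11011 pc4: +16 =24
r28=11100 pc3: +8 =32
r29=11101 pc4: +16 =48
r30=11110 pc4: +16 =64
r31=11111 pc5: +32 =96
r32=100000 pc1: +2 =98
r33=100001 pc2: +4 =102
r34=100010 pc2: +4 =106
r35=100011 pc3: +8 =114
r36=100100 pc2: +4 =118
r37=100101 pc3: +8 =126
r38=100110 pc3: +8 =134
r39=100111 pc4: +16 =150
r40=101000 pc2: +4 =154
r41=101001 pc3: +8 =162
r42=101010 pc3: +8 =170
r43=101011 pc4: +16 =186
r44=101100 pc3: +8 =194
r45=101101 pc4: +16 =210
r46=101110 pc4: +16 =226
r47=101111 pc5: +32 =258
r48=110000 pc2: +4 =262
r49=110001 pc3: +8 =270
r50=110010 pc3: +8 =278
r51=110011 pc4: +16 =294
r52=110100 pc3: +8 =302
r53=110101 pc4: +16 =318
r54=110110 pc4: +16 =334
r55=110111 pc5: +32 =366
r56=111000 pc3: +8 =374
r57=111001 pc4: +16 =390
r58=111010 pc4: +16 =406
r59=111011 pc5: +32 =438
r60=111100 pc4: +16 =454
r61=111101 pc5: +32 =486
r62=111110 pc5: +32 =518
r63=111111 pc6: +64 =582
r64=1000000 pc1: +2 =584
r65=1000001 pc2: +4 =588
r66=1000010 pc2: +4 =592
r67=1000011 pc3: +8 =600
r68=1000100 pc2: +4 =604
r69=1000101 pc3: +8 =612
r70=1000110 pc3: +8 =620
r71=1000111 pc4: +16 =636
r72=1001000 pc2: +4 =640
r73=1001001 pc3: +8 =648
r74=1001010 pc3: +8 =656
r75=1001011 pc4: +16 =672
r76=1001100 pc3: +8 =680
r77=1001101 pc4: +16 =696
r78=1001110 pc4: +16 =712
r79=1001111 pc5: +32 =744
r80=1010000 pc2: +4 =748
r81=1010001 pc3: +8 =756
r82=1010010 pc3: +8 =764
r83=1010011 pc4: +16 =780
r84=1010100 pc3: +8 =788
r85=1010101 pc4: +16 =804
r86=1010110 pc4: +16 =820
r87=1010111 pc5: +32 =852
r88=1011000 pc3: +8 =860
r89=1011001 pc4: +16 =876
r90=1011010 pc4: +16 =892
r91=1011011 pc5: +32 =924
r92=1011100 pc4: +16 =940
r93=1011101 pc5: +32 =972
r94=1011110 pc5: +32 =1004
r95=1011111 pc6: +64 =1068
r96=1100000 pc2: +4 =1072
r97=1100001 pc3: +8 =1080
r98=1100010 pc3: +8 =1088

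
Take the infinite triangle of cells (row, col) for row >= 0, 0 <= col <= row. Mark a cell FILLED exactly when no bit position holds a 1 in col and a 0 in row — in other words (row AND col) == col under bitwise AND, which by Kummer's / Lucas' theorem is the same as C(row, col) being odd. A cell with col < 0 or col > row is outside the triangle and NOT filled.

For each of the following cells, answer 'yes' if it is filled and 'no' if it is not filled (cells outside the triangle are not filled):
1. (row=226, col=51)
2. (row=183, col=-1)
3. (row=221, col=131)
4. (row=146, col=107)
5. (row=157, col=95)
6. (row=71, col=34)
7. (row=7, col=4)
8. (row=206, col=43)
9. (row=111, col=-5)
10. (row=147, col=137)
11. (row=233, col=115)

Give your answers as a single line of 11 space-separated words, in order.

Answer: no no no no no no yes no no no no

Derivation:
(226,51): row=0b11100010, col=0b110011, row AND col = 0b100010 = 34; 34 != 51 -> empty
(183,-1): col outside [0, 183] -> not filled
(221,131): row=0b11011101, col=0b10000011, row AND col = 0b10000001 = 129; 129 != 131 -> empty
(146,107): row=0b10010010, col=0b1101011, row AND col = 0b10 = 2; 2 != 107 -> empty
(157,95): row=0b10011101, col=0b1011111, row AND col = 0b11101 = 29; 29 != 95 -> empty
(71,34): row=0b1000111, col=0b100010, row AND col = 0b10 = 2; 2 != 34 -> empty
(7,4): row=0b111, col=0b100, row AND col = 0b100 = 4; 4 == 4 -> filled
(206,43): row=0b11001110, col=0b101011, row AND col = 0b1010 = 10; 10 != 43 -> empty
(111,-5): col outside [0, 111] -> not filled
(147,137): row=0b10010011, col=0b10001001, row AND col = 0b10000001 = 129; 129 != 137 -> empty
(233,115): row=0b11101001, col=0b1110011, row AND col = 0b1100001 = 97; 97 != 115 -> empty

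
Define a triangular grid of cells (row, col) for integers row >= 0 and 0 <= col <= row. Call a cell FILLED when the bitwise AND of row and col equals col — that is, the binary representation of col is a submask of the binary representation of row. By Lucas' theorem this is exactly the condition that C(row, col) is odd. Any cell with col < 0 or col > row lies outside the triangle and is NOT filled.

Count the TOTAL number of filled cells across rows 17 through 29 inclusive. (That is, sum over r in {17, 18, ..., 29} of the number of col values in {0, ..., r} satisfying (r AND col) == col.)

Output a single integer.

Answer: 112

Derivation:
r17=10001 pc2: +4 =4
r18=10010 pc2: +4 =8
r19=10011 pc3: +8 =16
r20=10100 pc2: +4 =20
r21=10101 pc3: +8 =28
r22=10110 pc3: +8 =36
r23=10111 pc4: +16 =52
r24=11000 pc2: +4 =56
r25=11001 pc3: +8 =64
r26=11010 pc3: +8 =72
r27=11011 pc4: +16 =88
r28=11100 pc3: +8 =96
r29=11101 pc4: +16 =112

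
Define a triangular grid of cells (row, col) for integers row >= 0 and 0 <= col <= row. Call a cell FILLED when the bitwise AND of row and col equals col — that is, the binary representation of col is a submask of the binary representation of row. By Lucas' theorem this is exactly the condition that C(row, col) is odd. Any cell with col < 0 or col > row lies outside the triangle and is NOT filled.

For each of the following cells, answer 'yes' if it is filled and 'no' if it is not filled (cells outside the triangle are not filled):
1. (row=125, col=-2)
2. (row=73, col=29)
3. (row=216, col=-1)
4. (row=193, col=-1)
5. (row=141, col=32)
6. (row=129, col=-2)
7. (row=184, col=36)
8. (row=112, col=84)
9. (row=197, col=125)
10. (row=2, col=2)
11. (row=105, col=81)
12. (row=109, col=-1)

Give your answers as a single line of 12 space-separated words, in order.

(125,-2): col outside [0, 125] -> not filled
(73,29): row=0b1001001, col=0b11101, row AND col = 0b1001 = 9; 9 != 29 -> empty
(216,-1): col outside [0, 216] -> not filled
(193,-1): col outside [0, 193] -> not filled
(141,32): row=0b10001101, col=0b100000, row AND col = 0b0 = 0; 0 != 32 -> empty
(129,-2): col outside [0, 129] -> not filled
(184,36): row=0b10111000, col=0b100100, row AND col = 0b100000 = 32; 32 != 36 -> empty
(112,84): row=0b1110000, col=0b1010100, row AND col = 0b1010000 = 80; 80 != 84 -> empty
(197,125): row=0b11000101, col=0b1111101, row AND col = 0b1000101 = 69; 69 != 125 -> empty
(2,2): row=0b10, col=0b10, row AND col = 0b10 = 2; 2 == 2 -> filled
(105,81): row=0b1101001, col=0b1010001, row AND col = 0b1000001 = 65; 65 != 81 -> empty
(109,-1): col outside [0, 109] -> not filled

Answer: no no no no no no no no no yes no no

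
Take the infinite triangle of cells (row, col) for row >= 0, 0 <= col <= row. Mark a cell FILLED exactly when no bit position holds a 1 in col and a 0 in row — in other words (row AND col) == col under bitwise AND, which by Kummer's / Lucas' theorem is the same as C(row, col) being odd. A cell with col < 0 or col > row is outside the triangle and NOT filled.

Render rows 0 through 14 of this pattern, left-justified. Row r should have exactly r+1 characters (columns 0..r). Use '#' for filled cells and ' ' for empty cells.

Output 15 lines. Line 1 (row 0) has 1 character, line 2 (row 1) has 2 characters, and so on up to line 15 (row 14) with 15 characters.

r0=0: #
r1=1: ##
r2=10: # #
r3=11: ####
r4=100: #   #
r5=101: ##  ##
r6=110: # # # #
r7=111: ########
r8=1000: #       #
r9=1001: ##      ##
r10=1010: # #     # #
r11=1011: ####    ####
r12=1100: #   #   #   #
r13=1101: ##  ##  ##  ##
r14=1110: # # # # # # # #

Answer: #
##
# #
####
#   #
##  ##
# # # #
########
#       #
##      ##
# #     # #
####    ####
#   #   #   #
##  ##  ##  ##
# # # # # # # #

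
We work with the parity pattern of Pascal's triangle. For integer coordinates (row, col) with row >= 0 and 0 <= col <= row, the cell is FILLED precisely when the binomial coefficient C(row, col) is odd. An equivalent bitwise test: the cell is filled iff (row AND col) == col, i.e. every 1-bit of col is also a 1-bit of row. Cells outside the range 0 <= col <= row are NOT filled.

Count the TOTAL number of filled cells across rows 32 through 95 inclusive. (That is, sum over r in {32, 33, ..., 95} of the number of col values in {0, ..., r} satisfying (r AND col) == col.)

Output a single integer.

Answer: 972

Derivation:
r32=100000 pc1: +2 =2
r33=100001 pc2: +4 =6
r34=100010 pc2: +4 =10
r35=100011 pc3: +8 =18
r36=100100 pc2: +4 =22
r37=100101 pc3: +8 =30
r38=100110 pc3: +8 =38
r39=100111 pc4: +16 =54
r40=101000 pc2: +4 =58
r41=101001 pc3: +8 =66
r42=101010 pc3: +8 =74
r43=101011 pc4: +16 =90
r44=101100 pc3: +8 =98
r45=101101 pc4: +16 =114
r46=101110 pc4: +16 =130
r47=101111 pc5: +32 =162
r48=110000 pc2: +4 =166
r49=110001 pc3: +8 =174
r50=110010 pc3: +8 =182
r51=110011 pc4: +16 =198
r52=110100 pc3: +8 =206
r53=110101 pc4: +16 =222
r54=110110 pc4: +16 =238
r55=110111 pc5: +32 =270
r56=111000 pc3: +8 =278
r57=111001 pc4: +16 =294
r58=111010 pc4: +16 =310
r59=111011 pc5: +32 =342
r60=111100 pc4: +16 =358
r61=111101 pc5: +32 =390
r62=111110 pc5: +32 =422
r63=111111 pc6: +64 =486
r64=1000000 pc1: +2 =488
r65=1000001 pc2: +4 =492
r66=1000010 pc2: +4 =496
r67=1000011 pc3: +8 =504
r68=1000100 pc2: +4 =508
r69=1000101 pc3: +8 =516
r70=1000110 pc3: +8 =524
r71=1000111 pc4: +16 =540
r72=1001000 pc2: +4 =544
r73=1001001 pc3: +8 =552
r74=1001010 pc3: +8 =560
r75=1001011 pc4: +16 =576
r76=1001100 pc3: +8 =584
r77=1001101 pc4: +16 =600
r78=1001110 pc4: +16 =616
r79=1001111 pc5: +32 =648
r80=1010000 pc2: +4 =652
r81=1010001 pc3: +8 =660
r82=1010010 pc3: +8 =668
r83=1010011 pc4: +16 =684
r84=1010100 pc3: +8 =692
r85=1010101 pc4: +16 =708
r86=1010110 pc4: +16 =724
r87=1010111 pc5: +32 =756
r88=1011000 pc3: +8 =764
r89=1011001 pc4: +16 =780
r90=1011010 pc4: +16 =796
r91=1011011 pc5: +32 =828
r92=1011100 pc4: +16 =844
r93=1011101 pc5: +32 =876
r94=1011110 pc5: +32 =908
r95=1011111 pc6: +64 =972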